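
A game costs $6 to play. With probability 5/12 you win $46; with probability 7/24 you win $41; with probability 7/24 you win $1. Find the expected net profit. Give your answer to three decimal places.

E[payout] = 46·5/12 + 41·7/24 + 1·7/24
 = 115/6 + 287/24 + 7/24
 = 377/12
Net = 377/12 - 6 = 305/12

25.417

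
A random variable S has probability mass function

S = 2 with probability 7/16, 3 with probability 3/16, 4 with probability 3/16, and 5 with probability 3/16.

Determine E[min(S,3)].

E[min(S,3)] = Σ min(s,3)·P(S=s)
 = 2·7/16 + 3·3/16 + 3·3/16 + 3·3/16
 = 7/8 + 9/16 + 9/16 + 9/16
 = 41/16

2.5625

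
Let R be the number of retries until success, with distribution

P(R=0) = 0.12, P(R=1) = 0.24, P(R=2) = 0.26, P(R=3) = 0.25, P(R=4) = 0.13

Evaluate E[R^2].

E[R^2] = Σ r^2·P(R=r)
 = 0·0.12 + 1·0.24 + 4·0.26 + 9·0.25 + 16·0.13
 = 0 + 0.24 + 1.04 + 2.25 + 2.08
 = 5.61

5.61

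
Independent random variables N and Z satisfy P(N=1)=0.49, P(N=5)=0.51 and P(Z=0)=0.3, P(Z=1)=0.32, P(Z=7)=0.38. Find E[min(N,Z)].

E[min(N,Z)] = Σ_n Σ_z min(n,z) · P(N=n)P(Z=z)
 = 0·0.147 + 1·0.1568 + 1·0.1862 + 0·0.153 + 1·0.1632 + 5·0.1938
 = 0 + 0.1568 + 0.1862 + 0 + 0.1632 + 0.969
 = 1.4752

1.4752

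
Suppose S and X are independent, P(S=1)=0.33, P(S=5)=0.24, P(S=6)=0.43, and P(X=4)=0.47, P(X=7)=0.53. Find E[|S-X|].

2.514

E[|S-X|] = Σ_s Σ_x |s-x| · P(S=s)P(X=x)
 = 3·0.1551 + 6·0.1749 + 1·0.1128 + 2·0.1272 + 2·0.2021 + 1·0.2279
 = 0.4653 + 1.0494 + 0.1128 + 0.2544 + 0.4042 + 0.2279
 = 2.514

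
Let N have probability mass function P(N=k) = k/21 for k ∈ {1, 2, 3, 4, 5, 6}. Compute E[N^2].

21

E[N^2] = Σ n^2·P(N=n)
 = 1·1/21 + 4·2/21 + 9·1/7 + 16·4/21 + 25·5/21 + 36·2/7
 = 1/21 + 8/21 + 9/7 + 64/21 + 125/21 + 72/7
 = 21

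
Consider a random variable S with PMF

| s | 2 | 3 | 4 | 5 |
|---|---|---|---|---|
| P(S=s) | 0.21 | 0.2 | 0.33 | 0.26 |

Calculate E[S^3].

E[S^3] = Σ s^3·P(S=s)
 = 8·0.21 + 27·0.2 + 64·0.33 + 125·0.26
 = 1.68 + 5.4 + 21.12 + 32.5
 = 60.7

60.7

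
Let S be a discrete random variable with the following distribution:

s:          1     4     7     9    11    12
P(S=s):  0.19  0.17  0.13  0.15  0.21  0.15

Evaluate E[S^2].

68.44

E[S^2] = Σ s^2·P(S=s)
 = 1·0.19 + 16·0.17 + 49·0.13 + 81·0.15 + 121·0.21 + 144·0.15
 = 0.19 + 2.72 + 6.37 + 12.15 + 25.41 + 21.6
 = 68.44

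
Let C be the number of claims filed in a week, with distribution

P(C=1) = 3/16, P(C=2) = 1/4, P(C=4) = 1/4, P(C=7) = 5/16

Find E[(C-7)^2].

15.25

E[(C-7)^2] = Σ (c-7)^2·P(C=c)
 = 36·3/16 + 25·1/4 + 9·1/4 + 0·5/16
 = 27/4 + 25/4 + 9/4 + 0
 = 61/4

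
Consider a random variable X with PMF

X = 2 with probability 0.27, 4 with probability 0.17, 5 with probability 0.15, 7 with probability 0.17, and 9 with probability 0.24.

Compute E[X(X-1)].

30

E[X(X-1)] = Σ x(x-1)·P(X=x)
 = 2·0.27 + 12·0.17 + 20·0.15 + 42·0.17 + 72·0.24
 = 0.54 + 2.04 + 3 + 7.14 + 17.28
 = 30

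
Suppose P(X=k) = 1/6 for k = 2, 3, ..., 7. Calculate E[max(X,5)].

E[max(X,5)] = Σ max(x,5)·P(X=x)
 = 5·1/6 + 5·1/6 + 5·1/6 + 5·1/6 + 6·1/6 + 7·1/6
 = 5/6 + 5/6 + 5/6 + 5/6 + 1 + 7/6
 = 11/2

5.5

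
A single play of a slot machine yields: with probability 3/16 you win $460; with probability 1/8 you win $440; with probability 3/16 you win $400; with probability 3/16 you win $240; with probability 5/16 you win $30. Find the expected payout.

270.625

E[payout] = 460·3/16 + 440·1/8 + 400·3/16 + 240·3/16 + 30·5/16
 = 345/4 + 55 + 75 + 45 + 75/8
 = 2165/8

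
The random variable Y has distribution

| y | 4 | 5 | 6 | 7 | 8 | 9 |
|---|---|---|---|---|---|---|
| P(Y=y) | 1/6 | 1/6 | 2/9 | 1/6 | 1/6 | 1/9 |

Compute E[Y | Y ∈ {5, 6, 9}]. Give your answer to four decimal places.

6.3333

P(Y ∈ {5, 6, 9}) = 1/6 + 2/9 + 1/9 = 1/2.
E[Y | Y ∈ {5, 6, 9}] = [5·1/6 + 6·2/9 + 9·1/9] / (1/2)
 = 19/6 / (1/2)
 = 19/3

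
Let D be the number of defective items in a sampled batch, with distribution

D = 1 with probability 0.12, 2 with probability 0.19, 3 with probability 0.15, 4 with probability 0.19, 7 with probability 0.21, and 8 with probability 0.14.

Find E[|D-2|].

2.54

E[|D-2|] = Σ |d-2|·P(D=d)
 = 1·0.12 + 0·0.19 + 1·0.15 + 2·0.19 + 5·0.21 + 6·0.14
 = 0.12 + 0 + 0.15 + 0.38 + 1.05 + 0.84
 = 2.54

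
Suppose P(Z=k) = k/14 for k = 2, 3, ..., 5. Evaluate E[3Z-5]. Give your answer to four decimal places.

6.5714

E[3Z-5] = Σ (3z-5)·P(Z=z)
 = 1·1/7 + 4·3/14 + 7·2/7 + 10·5/14
 = 1/7 + 6/7 + 2 + 25/7
 = 46/7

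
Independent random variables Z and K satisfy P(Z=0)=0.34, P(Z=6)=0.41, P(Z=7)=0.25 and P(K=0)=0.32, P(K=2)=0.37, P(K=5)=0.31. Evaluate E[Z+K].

6.5

E[Z+K] = Σ_z Σ_k (z+k) · P(Z=z)P(K=k)
 = 0·0.1088 + 2·0.1258 + 5·0.1054 + 6·0.1312 + 8·0.1517 + 11·0.1271 + 7·0.08 + 9·0.0925 + 12·0.0775
 = 0 + 0.2516 + 0.527 + 0.7872 + 1.2136 + 1.3981 + 0.56 + 0.8325 + 0.93
 = 6.5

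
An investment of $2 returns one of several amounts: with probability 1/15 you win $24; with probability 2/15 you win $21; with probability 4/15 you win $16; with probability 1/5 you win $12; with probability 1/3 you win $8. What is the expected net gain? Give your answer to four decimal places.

11.7333

E[payout] = 24·1/15 + 21·2/15 + 16·4/15 + 12·1/5 + 8·1/3
 = 8/5 + 14/5 + 64/15 + 12/5 + 8/3
 = 206/15
Net = 206/15 - 2 = 176/15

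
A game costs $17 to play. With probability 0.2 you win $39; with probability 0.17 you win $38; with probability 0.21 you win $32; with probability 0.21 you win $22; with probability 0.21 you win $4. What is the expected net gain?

E[payout] = 39·0.2 + 38·0.17 + 32·0.21 + 22·0.21 + 4·0.21
 = 7.8 + 6.46 + 6.72 + 4.62 + 0.84
 = 26.44
Net = 26.44 - 17 = 9.44

9.44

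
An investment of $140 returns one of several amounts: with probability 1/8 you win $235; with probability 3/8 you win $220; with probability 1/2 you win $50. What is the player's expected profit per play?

-3.125

E[payout] = 235·1/8 + 220·3/8 + 50·1/2
 = 235/8 + 165/2 + 25
 = 1095/8
Net = 1095/8 - 140 = -25/8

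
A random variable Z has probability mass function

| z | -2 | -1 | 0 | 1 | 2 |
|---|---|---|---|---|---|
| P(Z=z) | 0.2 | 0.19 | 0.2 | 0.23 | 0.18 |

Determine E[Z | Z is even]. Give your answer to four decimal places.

P(Z is even) = 0.2 + 0.2 + 0.18 = 0.58.
E[Z | Z is even] = [(-2)·0.2 + 0·0.2 + 2·0.18] / 0.58
 = -0.04 / 0.58
 = -2/29

-0.0690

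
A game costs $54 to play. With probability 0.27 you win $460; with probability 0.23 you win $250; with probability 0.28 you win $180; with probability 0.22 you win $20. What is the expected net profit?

E[payout] = 460·0.27 + 250·0.23 + 180·0.28 + 20·0.22
 = 124.2 + 57.5 + 50.4 + 4.4
 = 236.5
Net = 236.5 - 54 = 182.5

182.5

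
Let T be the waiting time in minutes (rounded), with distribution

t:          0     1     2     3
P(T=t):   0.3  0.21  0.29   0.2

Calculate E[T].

E[T] = Σ t·P(T=t)
 = 0·0.3 + 1·0.21 + 2·0.29 + 3·0.2
 = 0 + 0.21 + 0.58 + 0.6
 = 1.39

1.39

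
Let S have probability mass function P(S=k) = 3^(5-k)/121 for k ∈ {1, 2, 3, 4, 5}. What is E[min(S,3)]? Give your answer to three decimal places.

E[min(S,3)] = Σ min(s,3)·P(S=s)
 = 1·81/121 + 2·27/121 + 3·9/121 + 3·3/121 + 3·1/121
 = 81/121 + 54/121 + 27/121 + 9/121 + 3/121
 = 174/121

1.438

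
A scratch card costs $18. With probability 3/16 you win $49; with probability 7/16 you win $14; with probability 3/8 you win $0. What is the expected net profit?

E[payout] = 49·3/16 + 14·7/16 + 0·3/8
 = 147/16 + 49/8 + 0
 = 245/16
Net = 245/16 - 18 = -43/16

-2.6875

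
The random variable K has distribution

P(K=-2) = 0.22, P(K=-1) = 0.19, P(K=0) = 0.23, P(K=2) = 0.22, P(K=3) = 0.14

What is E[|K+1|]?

E[|K+1|] = Σ |k+1|·P(K=k)
 = 1·0.22 + 0·0.19 + 1·0.23 + 3·0.22 + 4·0.14
 = 0.22 + 0 + 0.23 + 0.66 + 0.56
 = 1.67

1.67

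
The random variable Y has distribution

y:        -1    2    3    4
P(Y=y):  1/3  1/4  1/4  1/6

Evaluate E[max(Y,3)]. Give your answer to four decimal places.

3.1667

E[max(Y,3)] = Σ max(y,3)·P(Y=y)
 = 3·1/3 + 3·1/4 + 3·1/4 + 4·1/6
 = 1 + 3/4 + 3/4 + 2/3
 = 19/6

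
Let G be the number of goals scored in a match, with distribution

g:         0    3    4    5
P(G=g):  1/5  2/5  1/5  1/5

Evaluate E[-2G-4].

-10

E[-2G-4] = Σ (-2g-4)·P(G=g)
 = (-4)·1/5 + (-10)·2/5 + (-12)·1/5 + (-14)·1/5
 = (-4/5) + (-4) + (-12/5) + (-14/5)
 = -10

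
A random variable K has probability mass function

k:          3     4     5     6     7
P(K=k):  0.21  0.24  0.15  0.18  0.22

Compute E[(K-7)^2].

6.3

E[(K-7)^2] = Σ (k-7)^2·P(K=k)
 = 16·0.21 + 9·0.24 + 4·0.15 + 1·0.18 + 0·0.22
 = 3.36 + 2.16 + 0.6 + 0.18 + 0
 = 6.3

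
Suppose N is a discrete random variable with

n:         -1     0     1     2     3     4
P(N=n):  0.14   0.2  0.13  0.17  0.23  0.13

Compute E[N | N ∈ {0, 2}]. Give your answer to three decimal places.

0.919

P(N ∈ {0, 2}) = 0.2 + 0.17 = 0.37.
E[N | N ∈ {0, 2}] = [0·0.2 + 2·0.17] / 0.37
 = 0.34 / 0.37
 = 34/37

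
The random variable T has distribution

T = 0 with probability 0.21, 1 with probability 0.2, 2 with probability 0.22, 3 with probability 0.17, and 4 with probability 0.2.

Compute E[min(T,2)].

E[min(T,2)] = Σ min(t,2)·P(T=t)
 = 0·0.21 + 1·0.2 + 2·0.22 + 2·0.17 + 2·0.2
 = 0 + 0.2 + 0.44 + 0.34 + 0.4
 = 1.38

1.38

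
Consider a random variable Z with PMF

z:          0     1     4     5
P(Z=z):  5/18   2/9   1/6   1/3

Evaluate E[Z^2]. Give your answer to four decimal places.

11.2222

E[Z^2] = Σ z^2·P(Z=z)
 = 0·5/18 + 1·2/9 + 16·1/6 + 25·1/3
 = 0 + 2/9 + 8/3 + 25/3
 = 101/9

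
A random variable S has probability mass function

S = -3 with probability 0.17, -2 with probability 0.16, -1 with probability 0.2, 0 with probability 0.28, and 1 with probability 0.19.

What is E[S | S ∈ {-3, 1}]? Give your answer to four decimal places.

-0.8889

P(S ∈ {-3, 1}) = 0.17 + 0.19 = 0.36.
E[S | S ∈ {-3, 1}] = [(-3)·0.17 + 1·0.19] / 0.36
 = -0.32 / 0.36
 = -8/9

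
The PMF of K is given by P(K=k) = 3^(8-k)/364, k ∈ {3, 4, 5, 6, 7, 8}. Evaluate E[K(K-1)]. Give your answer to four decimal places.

9.4011

E[K(K-1)] = Σ k(k-1)·P(K=k)
 = 6·243/364 + 12·81/364 + 20·27/364 + 30·9/364 + 42·3/364 + 56·1/364
 = 729/182 + 243/91 + 135/91 + 135/182 + 9/26 + 2/13
 = 1711/182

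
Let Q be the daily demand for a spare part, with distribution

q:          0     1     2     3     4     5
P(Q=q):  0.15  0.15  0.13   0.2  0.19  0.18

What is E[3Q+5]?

E[3Q+5] = Σ (3q+5)·P(Q=q)
 = 5·0.15 + 8·0.15 + 11·0.13 + 14·0.2 + 17·0.19 + 20·0.18
 = 0.75 + 1.2 + 1.43 + 2.8 + 3.23 + 3.6
 = 13.01

13.01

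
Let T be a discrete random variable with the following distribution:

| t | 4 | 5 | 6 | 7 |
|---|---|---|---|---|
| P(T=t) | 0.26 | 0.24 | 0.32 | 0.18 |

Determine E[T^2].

30.5

E[T^2] = Σ t^2·P(T=t)
 = 16·0.26 + 25·0.24 + 36·0.32 + 49·0.18
 = 4.16 + 6 + 11.52 + 8.82
 = 30.5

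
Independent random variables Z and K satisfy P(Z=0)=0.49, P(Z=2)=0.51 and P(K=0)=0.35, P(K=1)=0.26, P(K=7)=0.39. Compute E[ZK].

3.0498

E[ZK] = Σ_z Σ_k zk · P(Z=z)P(K=k)
 = 0·0.1715 + 0·0.1274 + 0·0.1911 + 0·0.1785 + 2·0.1326 + 14·0.1989
 = 0 + 0 + 0 + 0 + 0.2652 + 2.7846
 = 3.0498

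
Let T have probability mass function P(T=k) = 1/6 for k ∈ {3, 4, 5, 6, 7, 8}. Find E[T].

E[T] = Σ t·P(T=t)
 = 3·1/6 + 4·1/6 + 5·1/6 + 6·1/6 + 7·1/6 + 8·1/6
 = 1/2 + 2/3 + 5/6 + 1 + 7/6 + 4/3
 = 11/2

5.5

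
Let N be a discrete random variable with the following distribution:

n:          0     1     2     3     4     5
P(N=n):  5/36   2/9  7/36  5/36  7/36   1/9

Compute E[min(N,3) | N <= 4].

P(N <= 4) = 5/36 + 2/9 + 7/36 + 5/36 + 7/36 = 8/9.
E[min(N,3) | N <= 4] = [0·5/36 + 1·2/9 + 2·7/36 + 3·5/36 + 3·7/36] / (8/9)
 = 29/18 / (8/9)
 = 29/16

1.8125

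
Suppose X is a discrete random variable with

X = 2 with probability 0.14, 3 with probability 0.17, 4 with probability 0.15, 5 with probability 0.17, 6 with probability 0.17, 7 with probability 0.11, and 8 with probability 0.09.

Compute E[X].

4.75

E[X] = Σ x·P(X=x)
 = 2·0.14 + 3·0.17 + 4·0.15 + 5·0.17 + 6·0.17 + 7·0.11 + 8·0.09
 = 0.28 + 0.51 + 0.6 + 0.85 + 1.02 + 0.77 + 0.72
 = 4.75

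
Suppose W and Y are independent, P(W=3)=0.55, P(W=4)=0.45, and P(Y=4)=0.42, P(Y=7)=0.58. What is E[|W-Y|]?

E[|W-Y|] = Σ_w Σ_y |w-y| · P(W=w)P(Y=y)
 = 1·0.231 + 4·0.319 + 0·0.189 + 3·0.261
 = 0.231 + 1.276 + 0 + 0.783
 = 2.29

2.29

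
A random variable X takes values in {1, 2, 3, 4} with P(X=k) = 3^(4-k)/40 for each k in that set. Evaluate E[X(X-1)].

E[X(X-1)] = Σ x(x-1)·P(X=x)
 = 0·27/40 + 2·9/40 + 6·3/40 + 12·1/40
 = 0 + 9/20 + 9/20 + 3/10
 = 6/5

1.2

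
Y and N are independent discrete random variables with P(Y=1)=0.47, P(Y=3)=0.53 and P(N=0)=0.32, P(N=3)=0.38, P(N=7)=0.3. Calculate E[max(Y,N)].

E[max(Y,N)] = Σ_y Σ_n max(y,n) · P(Y=y)P(N=n)
 = 1·0.1504 + 3·0.1786 + 7·0.141 + 3·0.1696 + 3·0.2014 + 7·0.159
 = 0.1504 + 0.5358 + 0.987 + 0.5088 + 0.6042 + 1.113
 = 3.8992

3.8992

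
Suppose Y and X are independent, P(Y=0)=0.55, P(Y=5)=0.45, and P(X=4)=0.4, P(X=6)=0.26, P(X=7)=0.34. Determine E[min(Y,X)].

2.07

E[min(Y,X)] = Σ_y Σ_x min(y,x) · P(Y=y)P(X=x)
 = 0·0.22 + 0·0.143 + 0·0.187 + 4·0.18 + 5·0.117 + 5·0.153
 = 0 + 0 + 0 + 0.72 + 0.585 + 0.765
 = 2.07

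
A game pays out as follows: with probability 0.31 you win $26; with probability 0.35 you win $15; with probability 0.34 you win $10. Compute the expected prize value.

16.71

E[payout] = 26·0.31 + 15·0.35 + 10·0.34
 = 8.06 + 5.25 + 3.4
 = 16.71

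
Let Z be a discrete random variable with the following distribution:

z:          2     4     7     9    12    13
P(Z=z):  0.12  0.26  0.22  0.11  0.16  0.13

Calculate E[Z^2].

69.34

E[Z^2] = Σ z^2·P(Z=z)
 = 4·0.12 + 16·0.26 + 49·0.22 + 81·0.11 + 144·0.16 + 169·0.13
 = 0.48 + 4.16 + 10.78 + 8.91 + 23.04 + 21.97
 = 69.34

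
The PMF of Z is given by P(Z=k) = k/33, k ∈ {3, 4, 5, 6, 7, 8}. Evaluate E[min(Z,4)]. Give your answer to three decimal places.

E[min(Z,4)] = Σ min(z,4)·P(Z=z)
 = 3·1/11 + 4·4/33 + 4·5/33 + 4·2/11 + 4·7/33 + 4·8/33
 = 3/11 + 16/33 + 20/33 + 8/11 + 28/33 + 32/33
 = 43/11

3.909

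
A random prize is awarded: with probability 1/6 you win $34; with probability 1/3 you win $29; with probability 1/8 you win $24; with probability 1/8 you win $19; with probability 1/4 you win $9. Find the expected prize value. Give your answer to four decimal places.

E[payout] = 34·1/6 + 29·1/3 + 24·1/8 + 19·1/8 + 9·1/4
 = 17/3 + 29/3 + 3 + 19/8 + 9/4
 = 551/24

22.9583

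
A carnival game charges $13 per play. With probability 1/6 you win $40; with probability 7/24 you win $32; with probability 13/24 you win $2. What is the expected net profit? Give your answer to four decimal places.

E[payout] = 40·1/6 + 32·7/24 + 2·13/24
 = 20/3 + 28/3 + 13/12
 = 205/12
Net = 205/12 - 13 = 49/12

4.0833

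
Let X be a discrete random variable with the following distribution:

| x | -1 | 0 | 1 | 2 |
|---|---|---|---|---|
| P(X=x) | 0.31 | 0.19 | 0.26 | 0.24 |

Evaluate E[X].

0.43

E[X] = Σ x·P(X=x)
 = (-1)·0.31 + 0·0.19 + 1·0.26 + 2·0.24
 = (-0.31) + 0 + 0.26 + 0.48
 = 0.43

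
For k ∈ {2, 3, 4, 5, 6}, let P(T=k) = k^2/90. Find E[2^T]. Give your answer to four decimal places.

E[2^T] = Σ 2^t·P(T=t)
 = 4·2/45 + 8·1/10 + 16·8/45 + 32·5/18 + 64·2/5
 = 8/45 + 4/5 + 128/45 + 80/9 + 128/5
 = 1724/45

38.3111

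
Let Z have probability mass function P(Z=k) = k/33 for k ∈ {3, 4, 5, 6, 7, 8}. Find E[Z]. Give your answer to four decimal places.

E[Z] = Σ z·P(Z=z)
 = 3·1/11 + 4·4/33 + 5·5/33 + 6·2/11 + 7·7/33 + 8·8/33
 = 3/11 + 16/33 + 25/33 + 12/11 + 49/33 + 64/33
 = 199/33

6.0303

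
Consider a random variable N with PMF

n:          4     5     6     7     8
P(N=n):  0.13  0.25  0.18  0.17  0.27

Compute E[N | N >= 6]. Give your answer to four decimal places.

7.1452

P(N >= 6) = 0.18 + 0.17 + 0.27 = 0.62.
E[N | N >= 6] = [6·0.18 + 7·0.17 + 8·0.27] / 0.62
 = 4.43 / 0.62
 = 443/62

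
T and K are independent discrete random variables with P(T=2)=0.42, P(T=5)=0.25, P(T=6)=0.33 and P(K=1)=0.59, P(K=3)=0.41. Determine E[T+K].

5.89

E[T+K] = Σ_t Σ_k (t+k) · P(T=t)P(K=k)
 = 3·0.2478 + 5·0.1722 + 6·0.1475 + 8·0.1025 + 7·0.1947 + 9·0.1353
 = 0.7434 + 0.861 + 0.885 + 0.82 + 1.3629 + 1.2177
 = 5.89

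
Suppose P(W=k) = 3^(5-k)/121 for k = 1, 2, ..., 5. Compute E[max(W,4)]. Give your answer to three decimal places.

E[max(W,4)] = Σ max(w,4)·P(W=w)
 = 4·81/121 + 4·27/121 + 4·9/121 + 4·3/121 + 5·1/121
 = 324/121 + 108/121 + 36/121 + 12/121 + 5/121
 = 485/121

4.008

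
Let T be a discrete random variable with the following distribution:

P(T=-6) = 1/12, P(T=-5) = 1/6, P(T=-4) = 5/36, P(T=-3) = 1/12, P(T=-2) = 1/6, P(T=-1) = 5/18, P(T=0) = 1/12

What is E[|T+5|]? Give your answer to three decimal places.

E[|T+5|] = Σ |t+5|·P(T=t)
 = 1·1/12 + 0·1/6 + 1·5/36 + 2·1/12 + 3·1/6 + 4·5/18 + 5·1/12
 = 1/12 + 0 + 5/36 + 1/6 + 1/2 + 10/9 + 5/12
 = 29/12

2.417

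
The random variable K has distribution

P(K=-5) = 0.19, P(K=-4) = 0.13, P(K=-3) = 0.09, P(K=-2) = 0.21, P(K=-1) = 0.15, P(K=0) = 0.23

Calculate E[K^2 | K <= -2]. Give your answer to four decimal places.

P(K <= -2) = 0.19 + 0.13 + 0.09 + 0.21 = 0.62.
E[K^2 | K <= -2] = [25·0.19 + 16·0.13 + 9·0.09 + 4·0.21] / 0.62
 = 8.48 / 0.62
 = 424/31

13.6774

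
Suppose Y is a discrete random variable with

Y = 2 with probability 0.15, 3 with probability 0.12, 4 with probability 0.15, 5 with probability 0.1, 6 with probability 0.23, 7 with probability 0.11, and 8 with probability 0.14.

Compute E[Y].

E[Y] = Σ y·P(Y=y)
 = 2·0.15 + 3·0.12 + 4·0.15 + 5·0.1 + 6·0.23 + 7·0.11 + 8·0.14
 = 0.3 + 0.36 + 0.6 + 0.5 + 1.38 + 0.77 + 1.12
 = 5.03

5.03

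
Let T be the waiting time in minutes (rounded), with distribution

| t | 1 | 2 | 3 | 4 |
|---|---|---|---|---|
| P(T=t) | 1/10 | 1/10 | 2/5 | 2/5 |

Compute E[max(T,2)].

E[max(T,2)] = Σ max(t,2)·P(T=t)
 = 2·1/10 + 2·1/10 + 3·2/5 + 4·2/5
 = 1/5 + 1/5 + 6/5 + 8/5
 = 16/5

3.2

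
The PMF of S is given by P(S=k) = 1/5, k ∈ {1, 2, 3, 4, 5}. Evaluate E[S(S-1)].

E[S(S-1)] = Σ s(s-1)·P(S=s)
 = 0·1/5 + 2·1/5 + 6·1/5 + 12·1/5 + 20·1/5
 = 0 + 2/5 + 6/5 + 12/5 + 4
 = 8

8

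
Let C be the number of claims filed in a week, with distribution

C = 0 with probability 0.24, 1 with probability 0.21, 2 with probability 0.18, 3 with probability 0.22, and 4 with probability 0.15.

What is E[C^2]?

5.31

E[C^2] = Σ c^2·P(C=c)
 = 0·0.24 + 1·0.21 + 4·0.18 + 9·0.22 + 16·0.15
 = 0 + 0.21 + 0.72 + 1.98 + 2.4
 = 5.31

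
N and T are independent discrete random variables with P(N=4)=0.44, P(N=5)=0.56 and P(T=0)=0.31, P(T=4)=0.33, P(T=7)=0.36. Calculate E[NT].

E[NT] = Σ_n Σ_t nt · P(N=n)P(T=t)
 = 0·0.1364 + 16·0.1452 + 28·0.1584 + 0·0.1736 + 20·0.1848 + 35·0.2016
 = 0 + 2.3232 + 4.4352 + 0 + 3.696 + 7.056
 = 17.5104

17.5104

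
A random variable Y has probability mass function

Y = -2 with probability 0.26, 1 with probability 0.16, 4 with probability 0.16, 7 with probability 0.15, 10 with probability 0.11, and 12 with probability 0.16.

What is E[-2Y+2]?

E[-2Y+2] = Σ (-2y+2)·P(Y=y)
 = 6·0.26 + 0·0.16 + (-6)·0.16 + (-12)·0.15 + (-18)·0.11 + (-22)·0.16
 = 1.56 + 0 + (-0.96) + (-1.8) + (-1.98) + (-3.52)
 = -6.7

-6.7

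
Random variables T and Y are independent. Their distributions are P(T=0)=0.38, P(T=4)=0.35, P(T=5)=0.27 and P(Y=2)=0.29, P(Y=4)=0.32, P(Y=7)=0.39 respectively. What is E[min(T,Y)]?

E[min(T,Y)] = Σ_t Σ_y min(t,y) · P(T=t)P(Y=y)
 = 0·0.1102 + 0·0.1216 + 0·0.1482 + 2·0.1015 + 4·0.112 + 4·0.1365 + 2·0.0783 + 4·0.0864 + 5·0.1053
 = 0 + 0 + 0 + 0.203 + 0.448 + 0.546 + 0.1566 + 0.3456 + 0.5265
 = 2.2257

2.2257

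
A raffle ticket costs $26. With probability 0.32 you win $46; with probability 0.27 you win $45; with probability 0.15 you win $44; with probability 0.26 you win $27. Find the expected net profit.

E[payout] = 46·0.32 + 45·0.27 + 44·0.15 + 27·0.26
 = 14.72 + 12.15 + 6.6 + 7.02
 = 40.49
Net = 40.49 - 26 = 14.49

14.49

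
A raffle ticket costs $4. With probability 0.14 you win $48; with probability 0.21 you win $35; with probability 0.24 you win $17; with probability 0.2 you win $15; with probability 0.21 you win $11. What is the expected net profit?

19.46

E[payout] = 48·0.14 + 35·0.21 + 17·0.24 + 15·0.2 + 11·0.21
 = 6.72 + 7.35 + 4.08 + 3 + 2.31
 = 23.46
Net = 23.46 - 4 = 19.46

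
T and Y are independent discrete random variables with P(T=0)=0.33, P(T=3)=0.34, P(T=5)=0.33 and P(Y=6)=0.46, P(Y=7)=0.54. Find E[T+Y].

9.21

E[T+Y] = Σ_t Σ_y (t+y) · P(T=t)P(Y=y)
 = 6·0.1518 + 7·0.1782 + 9·0.1564 + 10·0.1836 + 11·0.1518 + 12·0.1782
 = 0.9108 + 1.2474 + 1.4076 + 1.836 + 1.6698 + 2.1384
 = 9.21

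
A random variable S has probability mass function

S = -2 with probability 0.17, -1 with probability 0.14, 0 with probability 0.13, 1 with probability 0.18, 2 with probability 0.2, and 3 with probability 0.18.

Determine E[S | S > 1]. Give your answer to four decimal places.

2.4737

P(S > 1) = 0.2 + 0.18 = 0.38.
E[S | S > 1] = [2·0.2 + 3·0.18] / 0.38
 = 0.94 / 0.38
 = 47/19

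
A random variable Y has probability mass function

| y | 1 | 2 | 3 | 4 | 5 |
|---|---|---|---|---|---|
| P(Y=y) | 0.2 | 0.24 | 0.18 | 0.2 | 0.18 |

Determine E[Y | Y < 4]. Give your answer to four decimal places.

P(Y < 4) = 0.2 + 0.24 + 0.18 = 0.62.
E[Y | Y < 4] = [1·0.2 + 2·0.24 + 3·0.18] / 0.62
 = 1.22 / 0.62
 = 61/31

1.9677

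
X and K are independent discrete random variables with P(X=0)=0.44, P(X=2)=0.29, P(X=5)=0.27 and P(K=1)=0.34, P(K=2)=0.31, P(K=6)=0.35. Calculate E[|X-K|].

E[|X-K|] = Σ_x Σ_k |x-k| · P(X=x)P(K=k)
 = 1·0.1496 + 2·0.1364 + 6·0.154 + 1·0.0986 + 0·0.0899 + 4·0.1015 + 4·0.0918 + 3·0.0837 + 1·0.0945
 = 0.1496 + 0.2728 + 0.924 + 0.0986 + 0 + 0.406 + 0.3672 + 0.2511 + 0.0945
 = 2.5638

2.5638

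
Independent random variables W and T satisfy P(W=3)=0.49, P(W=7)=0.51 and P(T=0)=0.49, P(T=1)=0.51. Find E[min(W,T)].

E[min(W,T)] = Σ_w Σ_t min(w,t) · P(W=w)P(T=t)
 = 0·0.2401 + 1·0.2499 + 0·0.2499 + 1·0.2601
 = 0 + 0.2499 + 0 + 0.2601
 = 0.51

0.51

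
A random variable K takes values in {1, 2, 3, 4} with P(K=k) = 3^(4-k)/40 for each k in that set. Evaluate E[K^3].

E[K^3] = Σ k^3·P(K=k)
 = 1·27/40 + 8·9/40 + 27·3/40 + 64·1/40
 = 27/40 + 9/5 + 81/40 + 8/5
 = 61/10

6.1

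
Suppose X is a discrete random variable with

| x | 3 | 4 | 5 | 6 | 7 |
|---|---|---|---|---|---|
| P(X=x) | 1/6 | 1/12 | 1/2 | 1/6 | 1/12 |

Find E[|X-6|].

E[|X-6|] = Σ |x-6|·P(X=x)
 = 3·1/6 + 2·1/12 + 1·1/2 + 0·1/6 + 1·1/12
 = 1/2 + 1/6 + 1/2 + 0 + 1/12
 = 5/4

1.25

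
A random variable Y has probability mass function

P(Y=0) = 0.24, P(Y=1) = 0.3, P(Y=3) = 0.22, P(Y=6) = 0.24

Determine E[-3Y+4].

E[-3Y+4] = Σ (-3y+4)·P(Y=y)
 = 4·0.24 + 1·0.3 + (-5)·0.22 + (-14)·0.24
 = 0.96 + 0.3 + (-1.1) + (-3.36)
 = -3.2

-3.2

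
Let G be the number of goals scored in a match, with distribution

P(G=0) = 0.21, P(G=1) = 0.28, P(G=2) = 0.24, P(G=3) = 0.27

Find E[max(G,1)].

1.78

E[max(G,1)] = Σ max(g,1)·P(G=g)
 = 1·0.21 + 1·0.28 + 2·0.24 + 3·0.27
 = 0.21 + 0.28 + 0.48 + 0.81
 = 1.78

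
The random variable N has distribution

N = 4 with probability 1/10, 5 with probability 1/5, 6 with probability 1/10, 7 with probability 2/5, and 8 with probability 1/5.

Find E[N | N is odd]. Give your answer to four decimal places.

P(N is odd) = 1/5 + 2/5 = 3/5.
E[N | N is odd] = [5·1/5 + 7·2/5] / (3/5)
 = 19/5 / (3/5)
 = 19/3

6.3333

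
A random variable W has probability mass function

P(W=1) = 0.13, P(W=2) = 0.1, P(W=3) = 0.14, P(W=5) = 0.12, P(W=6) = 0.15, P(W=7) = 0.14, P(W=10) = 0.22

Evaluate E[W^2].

E[W^2] = Σ w^2·P(W=w)
 = 1·0.13 + 4·0.1 + 9·0.14 + 25·0.12 + 36·0.15 + 49·0.14 + 100·0.22
 = 0.13 + 0.4 + 1.26 + 3 + 5.4 + 6.86 + 22
 = 39.05

39.05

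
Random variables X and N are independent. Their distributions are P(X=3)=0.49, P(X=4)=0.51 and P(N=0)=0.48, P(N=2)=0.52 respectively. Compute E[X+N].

E[X+N] = Σ_x Σ_n (x+n) · P(X=x)P(N=n)
 = 3·0.2352 + 5·0.2548 + 4·0.2448 + 6·0.2652
 = 0.7056 + 1.274 + 0.9792 + 1.5912
 = 4.55

4.55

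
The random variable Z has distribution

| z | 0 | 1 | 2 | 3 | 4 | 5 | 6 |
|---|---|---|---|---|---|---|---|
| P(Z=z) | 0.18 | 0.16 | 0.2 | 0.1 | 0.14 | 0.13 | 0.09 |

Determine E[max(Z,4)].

E[max(Z,4)] = Σ max(z,4)·P(Z=z)
 = 4·0.18 + 4·0.16 + 4·0.2 + 4·0.1 + 4·0.14 + 5·0.13 + 6·0.09
 = 0.72 + 0.64 + 0.8 + 0.4 + 0.56 + 0.65 + 0.54
 = 4.31

4.31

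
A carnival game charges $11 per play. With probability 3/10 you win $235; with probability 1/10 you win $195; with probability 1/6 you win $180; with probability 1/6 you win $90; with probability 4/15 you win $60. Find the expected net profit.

E[payout] = 235·3/10 + 195·1/10 + 180·1/6 + 90·1/6 + 60·4/15
 = 141/2 + 39/2 + 30 + 15 + 16
 = 151
Net = 151 - 11 = 140

140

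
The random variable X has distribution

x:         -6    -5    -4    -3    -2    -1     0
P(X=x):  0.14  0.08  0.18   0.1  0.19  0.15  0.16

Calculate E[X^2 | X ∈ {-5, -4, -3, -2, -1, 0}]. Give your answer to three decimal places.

P(X ∈ {-5, -4, -3, -2, -1, 0}) = 0.08 + 0.18 + 0.1 + 0.19 + 0.15 + 0.16 = 0.86.
E[X^2 | X ∈ {-5, -4, -3, -2, -1, 0}] = [25·0.08 + 16·0.18 + 9·0.1 + 4·0.19 + 1·0.15 + 0·0.16] / 0.86
 = 6.69 / 0.86
 = 669/86

7.779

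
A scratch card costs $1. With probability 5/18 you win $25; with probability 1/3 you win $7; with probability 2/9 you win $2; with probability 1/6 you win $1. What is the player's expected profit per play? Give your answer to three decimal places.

E[payout] = 25·5/18 + 7·1/3 + 2·2/9 + 1·1/6
 = 125/18 + 7/3 + 4/9 + 1/6
 = 89/9
Net = 89/9 - 1 = 80/9

8.889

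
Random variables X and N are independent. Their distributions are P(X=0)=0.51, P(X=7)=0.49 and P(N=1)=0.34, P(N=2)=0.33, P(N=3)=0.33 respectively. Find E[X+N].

E[X+N] = Σ_x Σ_n (x+n) · P(X=x)P(N=n)
 = 1·0.1734 + 2·0.1683 + 3·0.1683 + 8·0.1666 + 9·0.1617 + 10·0.1617
 = 0.1734 + 0.3366 + 0.5049 + 1.3328 + 1.4553 + 1.617
 = 5.42

5.42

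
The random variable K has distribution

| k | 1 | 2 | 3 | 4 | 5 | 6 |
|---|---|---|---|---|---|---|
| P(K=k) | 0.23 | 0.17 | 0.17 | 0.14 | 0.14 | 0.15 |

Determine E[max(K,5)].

E[max(K,5)] = Σ max(k,5)·P(K=k)
 = 5·0.23 + 5·0.17 + 5·0.17 + 5·0.14 + 5·0.14 + 6·0.15
 = 1.15 + 0.85 + 0.85 + 0.7 + 0.7 + 0.9
 = 5.15

5.15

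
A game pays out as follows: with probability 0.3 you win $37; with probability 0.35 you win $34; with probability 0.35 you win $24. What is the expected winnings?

E[payout] = 37·0.3 + 34·0.35 + 24·0.35
 = 11.1 + 11.9 + 8.4
 = 31.4

31.4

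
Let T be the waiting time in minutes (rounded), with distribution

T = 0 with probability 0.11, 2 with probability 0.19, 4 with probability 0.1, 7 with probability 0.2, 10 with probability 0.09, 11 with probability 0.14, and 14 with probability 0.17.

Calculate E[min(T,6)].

4.38

E[min(T,6)] = Σ min(t,6)·P(T=t)
 = 0·0.11 + 2·0.19 + 4·0.1 + 6·0.2 + 6·0.09 + 6·0.14 + 6·0.17
 = 0 + 0.38 + 0.4 + 1.2 + 0.54 + 0.84 + 1.02
 = 4.38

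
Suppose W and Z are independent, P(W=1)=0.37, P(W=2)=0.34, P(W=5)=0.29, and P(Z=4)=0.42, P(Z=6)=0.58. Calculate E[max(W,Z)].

E[max(W,Z)] = Σ_w Σ_z max(w,z) · P(W=w)P(Z=z)
 = 4·0.1554 + 6·0.2146 + 4·0.1428 + 6·0.1972 + 5·0.1218 + 6·0.1682
 = 0.6216 + 1.2876 + 0.5712 + 1.1832 + 0.609 + 1.0092
 = 5.2818

5.2818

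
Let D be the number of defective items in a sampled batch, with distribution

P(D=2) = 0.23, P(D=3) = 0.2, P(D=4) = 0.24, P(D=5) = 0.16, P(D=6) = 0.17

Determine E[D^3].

E[D^3] = Σ d^3·P(D=d)
 = 8·0.23 + 27·0.2 + 64·0.24 + 125·0.16 + 216·0.17
 = 1.84 + 5.4 + 15.36 + 20 + 36.72
 = 79.32

79.32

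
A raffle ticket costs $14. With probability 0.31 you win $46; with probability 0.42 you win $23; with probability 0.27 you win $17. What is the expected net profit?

E[payout] = 46·0.31 + 23·0.42 + 17·0.27
 = 14.26 + 9.66 + 4.59
 = 28.51
Net = 28.51 - 14 = 14.51

14.51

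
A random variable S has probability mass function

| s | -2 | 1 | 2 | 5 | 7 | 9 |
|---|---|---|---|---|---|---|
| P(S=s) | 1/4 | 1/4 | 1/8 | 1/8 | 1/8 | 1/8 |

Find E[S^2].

E[S^2] = Σ s^2·P(S=s)
 = 4·1/4 + 1·1/4 + 4·1/8 + 25·1/8 + 49·1/8 + 81·1/8
 = 1 + 1/4 + 1/2 + 25/8 + 49/8 + 81/8
 = 169/8

21.125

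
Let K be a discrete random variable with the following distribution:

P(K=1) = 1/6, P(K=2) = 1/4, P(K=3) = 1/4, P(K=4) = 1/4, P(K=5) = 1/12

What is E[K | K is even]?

P(K is even) = 1/4 + 1/4 = 1/2.
E[K | K is even] = [2·1/4 + 4·1/4] / (1/2)
 = 3/2 / (1/2)
 = 3

3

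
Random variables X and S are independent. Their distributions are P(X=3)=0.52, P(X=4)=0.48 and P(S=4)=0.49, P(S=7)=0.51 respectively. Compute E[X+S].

E[X+S] = Σ_x Σ_s (x+s) · P(X=x)P(S=s)
 = 7·0.2548 + 10·0.2652 + 8·0.2352 + 11·0.2448
 = 1.7836 + 2.652 + 1.8816 + 2.6928
 = 9.01

9.01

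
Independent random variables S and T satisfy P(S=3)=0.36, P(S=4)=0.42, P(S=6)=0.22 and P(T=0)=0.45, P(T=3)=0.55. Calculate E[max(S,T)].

E[max(S,T)] = Σ_s Σ_t max(s,t) · P(S=s)P(T=t)
 = 3·0.162 + 3·0.198 + 4·0.189 + 4·0.231 + 6·0.099 + 6·0.121
 = 0.486 + 0.594 + 0.756 + 0.924 + 0.594 + 0.726
 = 4.08

4.08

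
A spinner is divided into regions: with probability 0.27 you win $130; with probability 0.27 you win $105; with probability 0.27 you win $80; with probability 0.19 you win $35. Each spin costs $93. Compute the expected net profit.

E[payout] = 130·0.27 + 105·0.27 + 80·0.27 + 35·0.19
 = 35.1 + 28.35 + 21.6 + 6.65
 = 91.7
Net = 91.7 - 93 = -1.3

-1.3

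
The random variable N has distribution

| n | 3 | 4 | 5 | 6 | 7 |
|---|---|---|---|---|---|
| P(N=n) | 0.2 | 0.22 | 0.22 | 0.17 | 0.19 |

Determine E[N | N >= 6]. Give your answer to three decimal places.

P(N >= 6) = 0.17 + 0.19 = 0.36.
E[N | N >= 6] = [6·0.17 + 7·0.19] / 0.36
 = 2.35 / 0.36
 = 235/36

6.528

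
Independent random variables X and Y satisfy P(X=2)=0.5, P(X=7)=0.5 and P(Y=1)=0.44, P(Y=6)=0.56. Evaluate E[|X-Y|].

E[|X-Y|] = Σ_x Σ_y |x-y| · P(X=x)P(Y=y)
 = 1·0.22 + 4·0.28 + 6·0.22 + 1·0.28
 = 0.22 + 1.12 + 1.32 + 0.28
 = 2.94

2.94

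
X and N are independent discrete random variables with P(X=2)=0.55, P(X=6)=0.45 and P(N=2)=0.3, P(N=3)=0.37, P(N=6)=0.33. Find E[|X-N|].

E[|X-N|] = Σ_x Σ_n |x-n| · P(X=x)P(N=n)
 = 0·0.165 + 1·0.2035 + 4·0.1815 + 4·0.135 + 3·0.1665 + 0·0.1485
 = 0 + 0.2035 + 0.726 + 0.54 + 0.4995 + 0
 = 1.969

1.969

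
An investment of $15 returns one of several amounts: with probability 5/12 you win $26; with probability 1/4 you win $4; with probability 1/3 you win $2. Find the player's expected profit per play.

E[payout] = 26·5/12 + 4·1/4 + 2·1/3
 = 65/6 + 1 + 2/3
 = 25/2
Net = 25/2 - 15 = -5/2

-2.5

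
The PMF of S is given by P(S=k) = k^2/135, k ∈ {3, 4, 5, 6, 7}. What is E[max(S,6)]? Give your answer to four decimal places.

6.3630

E[max(S,6)] = Σ max(s,6)·P(S=s)
 = 6·1/15 + 6·16/135 + 6·5/27 + 6·4/15 + 7·49/135
 = 2/5 + 32/45 + 10/9 + 8/5 + 343/135
 = 859/135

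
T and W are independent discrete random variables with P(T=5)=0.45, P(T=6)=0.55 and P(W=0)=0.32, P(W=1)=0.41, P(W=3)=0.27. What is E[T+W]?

6.77

E[T+W] = Σ_t Σ_w (t+w) · P(T=t)P(W=w)
 = 5·0.144 + 6·0.1845 + 8·0.1215 + 6·0.176 + 7·0.2255 + 9·0.1485
 = 0.72 + 1.107 + 0.972 + 1.056 + 1.5785 + 1.3365
 = 6.77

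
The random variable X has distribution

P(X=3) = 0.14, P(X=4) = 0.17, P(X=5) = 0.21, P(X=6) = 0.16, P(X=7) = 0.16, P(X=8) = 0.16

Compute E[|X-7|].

E[|X-7|] = Σ |x-7|·P(X=x)
 = 4·0.14 + 3·0.17 + 2·0.21 + 1·0.16 + 0·0.16 + 1·0.16
 = 0.56 + 0.51 + 0.42 + 0.16 + 0 + 0.16
 = 1.81

1.81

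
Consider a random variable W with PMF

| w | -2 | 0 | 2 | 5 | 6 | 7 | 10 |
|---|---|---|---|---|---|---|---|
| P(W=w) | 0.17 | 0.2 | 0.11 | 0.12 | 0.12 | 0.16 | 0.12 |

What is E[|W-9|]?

E[|W-9|] = Σ |w-9|·P(W=w)
 = 11·0.17 + 9·0.2 + 7·0.11 + 4·0.12 + 3·0.12 + 2·0.16 + 1·0.12
 = 1.87 + 1.8 + 0.77 + 0.48 + 0.36 + 0.32 + 0.12
 = 5.72

5.72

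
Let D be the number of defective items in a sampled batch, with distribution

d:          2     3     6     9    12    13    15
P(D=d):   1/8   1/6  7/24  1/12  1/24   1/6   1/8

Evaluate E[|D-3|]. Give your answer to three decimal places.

E[|D-3|] = Σ |d-3|·P(D=d)
 = 1·1/8 + 0·1/6 + 3·7/24 + 6·1/12 + 9·1/24 + 10·1/6 + 12·1/8
 = 1/8 + 0 + 7/8 + 1/2 + 3/8 + 5/3 + 3/2
 = 121/24

5.042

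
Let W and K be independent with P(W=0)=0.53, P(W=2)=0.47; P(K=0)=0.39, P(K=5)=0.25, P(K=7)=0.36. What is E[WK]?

E[WK] = Σ_w Σ_k wk · P(W=w)P(K=k)
 = 0·0.2067 + 0·0.1325 + 0·0.1908 + 0·0.1833 + 10·0.1175 + 14·0.1692
 = 0 + 0 + 0 + 0 + 1.175 + 2.3688
 = 3.5438

3.5438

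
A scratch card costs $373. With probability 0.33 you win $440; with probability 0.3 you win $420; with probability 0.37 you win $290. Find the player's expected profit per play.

5.5

E[payout] = 440·0.33 + 420·0.3 + 290·0.37
 = 145.2 + 126 + 107.3
 = 378.5
Net = 378.5 - 373 = 5.5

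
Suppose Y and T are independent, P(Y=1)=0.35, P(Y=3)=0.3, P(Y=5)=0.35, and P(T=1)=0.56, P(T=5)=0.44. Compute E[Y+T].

5.76

E[Y+T] = Σ_y Σ_t (y+t) · P(Y=y)P(T=t)
 = 2·0.196 + 6·0.154 + 4·0.168 + 8·0.132 + 6·0.196 + 10·0.154
 = 0.392 + 0.924 + 0.672 + 1.056 + 1.176 + 1.54
 = 5.76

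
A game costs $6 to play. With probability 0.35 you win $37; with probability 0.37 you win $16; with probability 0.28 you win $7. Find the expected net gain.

E[payout] = 37·0.35 + 16·0.37 + 7·0.28
 = 12.95 + 5.92 + 1.96
 = 20.83
Net = 20.83 - 6 = 14.83

14.83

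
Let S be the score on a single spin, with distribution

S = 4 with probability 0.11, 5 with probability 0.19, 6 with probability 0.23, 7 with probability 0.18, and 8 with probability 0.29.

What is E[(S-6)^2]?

1.97

E[(S-6)^2] = Σ (s-6)^2·P(S=s)
 = 4·0.11 + 1·0.19 + 0·0.23 + 1·0.18 + 4·0.29
 = 0.44 + 0.19 + 0 + 0.18 + 1.16
 = 1.97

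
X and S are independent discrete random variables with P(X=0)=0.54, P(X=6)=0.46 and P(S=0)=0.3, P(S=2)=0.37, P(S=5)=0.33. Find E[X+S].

E[X+S] = Σ_x Σ_s (x+s) · P(X=x)P(S=s)
 = 0·0.162 + 2·0.1998 + 5·0.1782 + 6·0.138 + 8·0.1702 + 11·0.1518
 = 0 + 0.3996 + 0.891 + 0.828 + 1.3616 + 1.6698
 = 5.15

5.15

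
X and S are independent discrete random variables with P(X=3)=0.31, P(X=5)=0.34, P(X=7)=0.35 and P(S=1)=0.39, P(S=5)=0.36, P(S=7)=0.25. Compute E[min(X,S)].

E[min(X,S)] = Σ_x Σ_s min(x,s) · P(X=x)P(S=s)
 = 1·0.1209 + 3·0.1116 + 3·0.0775 + 1·0.1326 + 5·0.1224 + 5·0.085 + 1·0.1365 + 5·0.126 + 7·0.0875
 = 0.1209 + 0.3348 + 0.2325 + 0.1326 + 0.612 + 0.425 + 0.1365 + 0.63 + 0.6125
 = 3.2368

3.2368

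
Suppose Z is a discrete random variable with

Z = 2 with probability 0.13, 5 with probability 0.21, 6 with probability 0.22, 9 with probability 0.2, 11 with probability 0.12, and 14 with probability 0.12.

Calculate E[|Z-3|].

4.69

E[|Z-3|] = Σ |z-3|·P(Z=z)
 = 1·0.13 + 2·0.21 + 3·0.22 + 6·0.2 + 8·0.12 + 11·0.12
 = 0.13 + 0.42 + 0.66 + 1.2 + 0.96 + 1.32
 = 4.69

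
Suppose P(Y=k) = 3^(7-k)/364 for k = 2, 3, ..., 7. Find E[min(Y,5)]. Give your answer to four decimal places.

2.4780

E[min(Y,5)] = Σ min(y,5)·P(Y=y)
 = 2·243/364 + 3·81/364 + 4·27/364 + 5·9/364 + 5·3/364 + 5·1/364
 = 243/182 + 243/364 + 27/91 + 45/364 + 15/364 + 5/364
 = 451/182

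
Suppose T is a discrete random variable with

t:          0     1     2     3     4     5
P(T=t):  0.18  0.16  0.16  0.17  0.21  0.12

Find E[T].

2.43

E[T] = Σ t·P(T=t)
 = 0·0.18 + 1·0.16 + 2·0.16 + 3·0.17 + 4·0.21 + 5·0.12
 = 0 + 0.16 + 0.32 + 0.51 + 0.84 + 0.6
 = 2.43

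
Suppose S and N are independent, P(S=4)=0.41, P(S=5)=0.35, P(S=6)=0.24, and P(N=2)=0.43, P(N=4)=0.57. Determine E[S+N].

E[S+N] = Σ_s Σ_n (s+n) · P(S=s)P(N=n)
 = 6·0.1763 + 8·0.2337 + 7·0.1505 + 9·0.1995 + 8·0.1032 + 10·0.1368
 = 1.0578 + 1.8696 + 1.0535 + 1.7955 + 0.8256 + 1.368
 = 7.97

7.97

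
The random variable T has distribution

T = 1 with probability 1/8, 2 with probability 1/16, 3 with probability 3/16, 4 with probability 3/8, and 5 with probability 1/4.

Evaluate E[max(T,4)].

4.25

E[max(T,4)] = Σ max(t,4)·P(T=t)
 = 4·1/8 + 4·1/16 + 4·3/16 + 4·3/8 + 5·1/4
 = 1/2 + 1/4 + 3/4 + 3/2 + 5/4
 = 17/4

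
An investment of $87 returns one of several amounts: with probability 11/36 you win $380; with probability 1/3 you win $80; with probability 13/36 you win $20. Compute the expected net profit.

63

E[payout] = 380·11/36 + 80·1/3 + 20·13/36
 = 1045/9 + 80/3 + 65/9
 = 150
Net = 150 - 87 = 63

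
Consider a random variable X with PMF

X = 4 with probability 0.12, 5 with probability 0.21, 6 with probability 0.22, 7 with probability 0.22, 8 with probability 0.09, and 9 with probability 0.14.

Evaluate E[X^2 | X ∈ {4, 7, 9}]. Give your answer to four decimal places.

P(X ∈ {4, 7, 9}) = 0.12 + 0.22 + 0.14 = 0.48.
E[X^2 | X ∈ {4, 7, 9}] = [16·0.12 + 49·0.22 + 81·0.14] / 0.48
 = 24.04 / 0.48
 = 601/12

50.0833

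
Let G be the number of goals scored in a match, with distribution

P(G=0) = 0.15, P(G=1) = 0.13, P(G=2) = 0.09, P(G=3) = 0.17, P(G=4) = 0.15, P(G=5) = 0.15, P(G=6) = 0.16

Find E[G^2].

E[G^2] = Σ g^2·P(G=g)
 = 0·0.15 + 1·0.13 + 4·0.09 + 9·0.17 + 16·0.15 + 25·0.15 + 36·0.16
 = 0 + 0.13 + 0.36 + 1.53 + 2.4 + 3.75 + 5.76
 = 13.93

13.93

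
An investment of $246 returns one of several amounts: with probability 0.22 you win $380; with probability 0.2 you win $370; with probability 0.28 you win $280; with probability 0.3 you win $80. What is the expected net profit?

14

E[payout] = 380·0.22 + 370·0.2 + 280·0.28 + 80·0.3
 = 83.6 + 74 + 78.4 + 24
 = 260
Net = 260 - 246 = 14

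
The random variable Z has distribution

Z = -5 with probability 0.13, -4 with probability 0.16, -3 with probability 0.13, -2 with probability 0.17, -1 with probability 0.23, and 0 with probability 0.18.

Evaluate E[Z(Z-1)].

10.14

E[Z(Z-1)] = Σ z(z-1)·P(Z=z)
 = 30·0.13 + 20·0.16 + 12·0.13 + 6·0.17 + 2·0.23 + 0·0.18
 = 3.9 + 3.2 + 1.56 + 1.02 + 0.46 + 0
 = 10.14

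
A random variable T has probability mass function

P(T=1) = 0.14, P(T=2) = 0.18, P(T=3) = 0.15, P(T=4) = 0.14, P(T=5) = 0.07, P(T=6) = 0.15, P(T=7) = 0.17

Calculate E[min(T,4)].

3.07

E[min(T,4)] = Σ min(t,4)·P(T=t)
 = 1·0.14 + 2·0.18 + 3·0.15 + 4·0.14 + 4·0.07 + 4·0.15 + 4·0.17
 = 0.14 + 0.36 + 0.45 + 0.56 + 0.28 + 0.6 + 0.68
 = 3.07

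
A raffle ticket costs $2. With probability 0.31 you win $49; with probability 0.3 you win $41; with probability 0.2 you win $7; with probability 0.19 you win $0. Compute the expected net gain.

26.89

E[payout] = 49·0.31 + 41·0.3 + 7·0.2 + 0·0.19
 = 15.19 + 12.3 + 1.4 + 0
 = 28.89
Net = 28.89 - 2 = 26.89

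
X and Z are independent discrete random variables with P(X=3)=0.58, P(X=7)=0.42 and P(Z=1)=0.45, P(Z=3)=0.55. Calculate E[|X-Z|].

E[|X-Z|] = Σ_x Σ_z |x-z| · P(X=x)P(Z=z)
 = 2·0.261 + 0·0.319 + 6·0.189 + 4·0.231
 = 0.522 + 0 + 1.134 + 0.924
 = 2.58

2.58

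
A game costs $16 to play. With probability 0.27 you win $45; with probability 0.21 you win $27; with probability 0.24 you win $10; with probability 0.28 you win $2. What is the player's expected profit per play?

4.78

E[payout] = 45·0.27 + 27·0.21 + 10·0.24 + 2·0.28
 = 12.15 + 5.67 + 2.4 + 0.56
 = 20.78
Net = 20.78 - 16 = 4.78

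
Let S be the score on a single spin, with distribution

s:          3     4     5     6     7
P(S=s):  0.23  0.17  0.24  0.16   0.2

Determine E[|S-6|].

1.47

E[|S-6|] = Σ |s-6|·P(S=s)
 = 3·0.23 + 2·0.17 + 1·0.24 + 0·0.16 + 1·0.2
 = 0.69 + 0.34 + 0.24 + 0 + 0.2
 = 1.47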